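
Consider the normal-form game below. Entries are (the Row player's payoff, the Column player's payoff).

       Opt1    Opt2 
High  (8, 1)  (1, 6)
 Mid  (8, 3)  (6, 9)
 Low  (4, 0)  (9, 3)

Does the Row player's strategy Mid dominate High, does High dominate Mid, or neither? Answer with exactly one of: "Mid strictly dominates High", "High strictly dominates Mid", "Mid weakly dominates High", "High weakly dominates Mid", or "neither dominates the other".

Compare Mid to High across each opponent action: Opt1: 8=8, Opt2: 6>1.
Mid is at least as good everywhere and strictly better somewhere (tied only at Opt1), so Mid weakly but not strictly dominates High.

Mid weakly dominates High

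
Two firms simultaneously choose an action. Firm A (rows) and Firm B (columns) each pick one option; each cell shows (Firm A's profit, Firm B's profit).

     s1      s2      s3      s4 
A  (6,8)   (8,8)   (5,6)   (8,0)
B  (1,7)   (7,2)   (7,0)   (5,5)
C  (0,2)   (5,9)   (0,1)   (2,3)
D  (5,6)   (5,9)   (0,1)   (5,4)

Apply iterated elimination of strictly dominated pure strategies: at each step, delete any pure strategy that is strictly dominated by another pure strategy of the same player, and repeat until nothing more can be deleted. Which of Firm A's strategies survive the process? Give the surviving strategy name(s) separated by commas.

For Firm A, A strictly dominates C on the remaining columns (s1: 6>0, s2: 8>5, s3: 5>0, s4: 8>2); eliminate C.
Firm A's strategy D is strictly dominated by A (s1: 6>5, s2: 8>5, s3: 5>0, s4: 8>5) and is removed.
Firm B's strategy s3 is strictly dominated by s1 (A: 8>6, B: 7>0) and is removed.
Firm A's strategy B is strictly dominated by A (s1: 6>1, s2: 8>7, s4: 8>5) and is removed.
Column s4 is eliminated: s1 beats it against every remaining row (A: 8>0).
Among the remaining strategies, none is strictly dominated by another pure strategy of the same player, so the elimination stops.
Surviving strategies — Firm A: {A}; Firm B: {s1, s2}.

A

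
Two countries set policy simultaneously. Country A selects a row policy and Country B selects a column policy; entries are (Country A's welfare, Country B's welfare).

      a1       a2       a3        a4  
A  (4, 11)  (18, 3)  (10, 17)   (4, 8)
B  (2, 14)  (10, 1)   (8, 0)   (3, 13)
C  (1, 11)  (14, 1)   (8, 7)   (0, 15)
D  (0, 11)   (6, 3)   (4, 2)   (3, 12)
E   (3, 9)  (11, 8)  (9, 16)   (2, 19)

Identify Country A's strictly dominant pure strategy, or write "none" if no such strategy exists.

A vs B: a1: 4>2, a2: 18>10, a3: 10>8, a4: 4>3.
A vs C: a1: 4>1, a2: 18>14, a3: 10>8, a4: 4>0.
A vs D: a1: 4>0, a2: 18>6, a3: 10>4, a4: 4>3.
A vs E: a1: 4>3, a2: 18>11, a3: 10>9, a4: 4>2.
A strictly beats every other strategy against every opponent action, so it is strictly dominant.

A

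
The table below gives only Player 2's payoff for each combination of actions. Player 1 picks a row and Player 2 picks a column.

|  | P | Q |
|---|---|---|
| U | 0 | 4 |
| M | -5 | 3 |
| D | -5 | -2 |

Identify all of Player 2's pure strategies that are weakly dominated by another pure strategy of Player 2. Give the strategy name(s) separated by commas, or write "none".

P

P: dominated, since Q does at least as well everywhere (U: 4>0, M: 3>-5, D: -2>-5).
Nothing dominates Q: P at U (4>0).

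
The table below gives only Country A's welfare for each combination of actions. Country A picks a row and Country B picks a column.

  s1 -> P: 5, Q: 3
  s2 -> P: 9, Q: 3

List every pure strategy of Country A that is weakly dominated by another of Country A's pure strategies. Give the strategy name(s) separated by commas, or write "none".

s1: dominated, since s2 does at least as well everywhere (P: 9>5, Q: 3=3).
Nothing dominates s2: s1 at P (9>5).

s1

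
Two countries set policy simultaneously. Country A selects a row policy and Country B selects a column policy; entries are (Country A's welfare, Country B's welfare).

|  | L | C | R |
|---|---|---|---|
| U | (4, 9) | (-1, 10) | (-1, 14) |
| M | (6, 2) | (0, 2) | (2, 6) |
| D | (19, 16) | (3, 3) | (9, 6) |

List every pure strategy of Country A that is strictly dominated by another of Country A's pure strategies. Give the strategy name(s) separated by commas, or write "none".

U, M

U: dominated, since M does at least as well everywhere (L: 6>4, C: 0>-1, R: 2>-1).
D strictly dominates M — L: 19>6, C: 3>0, R: 9>2.
Nothing dominates D: U at L (19>4); M at L (19>6).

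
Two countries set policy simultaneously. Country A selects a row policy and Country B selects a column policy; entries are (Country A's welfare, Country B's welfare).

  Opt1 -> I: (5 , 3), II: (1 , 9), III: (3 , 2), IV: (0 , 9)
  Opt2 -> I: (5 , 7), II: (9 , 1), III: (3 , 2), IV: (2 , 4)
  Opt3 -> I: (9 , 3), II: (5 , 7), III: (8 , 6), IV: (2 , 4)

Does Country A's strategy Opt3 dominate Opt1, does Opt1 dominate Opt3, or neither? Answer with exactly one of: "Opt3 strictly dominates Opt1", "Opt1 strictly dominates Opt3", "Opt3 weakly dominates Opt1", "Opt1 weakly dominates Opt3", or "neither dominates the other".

Opt3's payoffs vs Opt1's, by Country B's action — I: 9>5, II: 5>1, III: 8>3, IV: 2>0.
Opt3 gives a strictly higher payoff against each opponent action, so Opt3 strictly dominates Opt1.

Opt3 strictly dominates Opt1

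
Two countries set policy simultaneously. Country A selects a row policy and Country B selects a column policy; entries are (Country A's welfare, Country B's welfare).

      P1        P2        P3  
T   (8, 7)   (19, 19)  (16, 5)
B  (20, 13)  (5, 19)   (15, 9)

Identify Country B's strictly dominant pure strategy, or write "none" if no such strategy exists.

P2

P2 vs P1: T: 19>7, B: 19>13.
P2 vs P3: T: 19>5, B: 19>9.
P2 strictly beats every other strategy against every opponent action, so it is strictly dominant.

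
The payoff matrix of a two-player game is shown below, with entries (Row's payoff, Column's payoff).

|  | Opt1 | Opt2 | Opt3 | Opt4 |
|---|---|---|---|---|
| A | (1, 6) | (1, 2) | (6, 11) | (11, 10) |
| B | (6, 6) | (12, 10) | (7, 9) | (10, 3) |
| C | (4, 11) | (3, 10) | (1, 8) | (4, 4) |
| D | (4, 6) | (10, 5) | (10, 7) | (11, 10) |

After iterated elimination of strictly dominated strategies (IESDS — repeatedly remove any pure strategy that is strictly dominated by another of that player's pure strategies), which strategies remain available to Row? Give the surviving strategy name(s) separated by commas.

A, B, D

Row's strategy C is strictly dominated by B (Opt1: 6>4, Opt2: 12>3, Opt3: 7>1, Opt4: 10>4) and is removed.
Column Opt1 is eliminated: Opt3 beats it against every remaining row (A: 11>6, B: 9>6, D: 7>6).
Among the remaining strategies, none is strictly dominated by another pure strategy of the same player, so the elimination stops.
Surviving strategies — Row: {A, B, D}; Column: {Opt2, Opt3, Opt4}.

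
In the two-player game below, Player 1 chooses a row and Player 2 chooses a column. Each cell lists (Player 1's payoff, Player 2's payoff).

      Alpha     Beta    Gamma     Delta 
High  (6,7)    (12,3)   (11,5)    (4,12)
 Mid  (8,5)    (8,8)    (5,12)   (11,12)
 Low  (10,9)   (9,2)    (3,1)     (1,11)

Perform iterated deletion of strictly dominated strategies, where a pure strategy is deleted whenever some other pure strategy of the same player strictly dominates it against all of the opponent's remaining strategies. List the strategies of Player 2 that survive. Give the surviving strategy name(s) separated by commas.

Column Alpha is eliminated: Delta beats it against every remaining row (High: 12>7, Mid: 12>5, Low: 11>9).
Row Low is eliminated: High beats it against every remaining column (Beta: 12>9, Gamma: 11>3, Delta: 4>1).
For Player 2, Gamma strictly dominates Beta on the remaining rows (High: 5>3, Mid: 12>8); eliminate Beta.
Among the remaining strategies, none is strictly dominated by another pure strategy of the same player, so the elimination stops.
Surviving strategies — Player 1: {High, Mid}; Player 2: {Gamma, Delta}.

Gamma, Delta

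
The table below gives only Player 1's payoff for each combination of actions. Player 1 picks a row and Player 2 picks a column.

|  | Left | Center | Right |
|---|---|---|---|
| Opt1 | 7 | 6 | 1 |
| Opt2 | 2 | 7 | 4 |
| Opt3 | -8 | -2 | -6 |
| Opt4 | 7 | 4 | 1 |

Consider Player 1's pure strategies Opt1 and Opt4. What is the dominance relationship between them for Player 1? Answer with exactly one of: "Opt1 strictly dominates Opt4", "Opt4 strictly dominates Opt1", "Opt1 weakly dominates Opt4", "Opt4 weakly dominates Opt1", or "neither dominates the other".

Opt1's payoffs vs Opt4's, by Player 2's action — Left: 7=7, Center: 6>4, Right: 1=1.
Opt1 is at least as good everywhere and strictly better somewhere (tied only at Left, Right), so Opt1 weakly but not strictly dominates Opt4.

Opt1 weakly dominates Opt4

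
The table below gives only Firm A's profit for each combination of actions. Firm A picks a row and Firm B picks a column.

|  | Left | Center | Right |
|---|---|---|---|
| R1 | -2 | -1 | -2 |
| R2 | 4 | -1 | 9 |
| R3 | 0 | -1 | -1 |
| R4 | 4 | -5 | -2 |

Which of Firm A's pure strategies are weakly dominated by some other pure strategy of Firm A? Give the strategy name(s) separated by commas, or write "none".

R1: dominated, since R2 does at least as well everywhere (Left: 4>-2, Center: -1=-1, Right: 9>-2).
R2: no other strategy beats it everywhere (R1 at Left (4>-2); R3 at Left (4>0); R4 at Center (-1>-5)).
R3: dominated, since R2 does at least as well everywhere (Left: 4>0, Center: -1=-1, Right: 9>-1).
R4 is weakly dominated by R2 (Left: 4=4, Center: -1>-5, Right: 9>-2).

R1, R3, R4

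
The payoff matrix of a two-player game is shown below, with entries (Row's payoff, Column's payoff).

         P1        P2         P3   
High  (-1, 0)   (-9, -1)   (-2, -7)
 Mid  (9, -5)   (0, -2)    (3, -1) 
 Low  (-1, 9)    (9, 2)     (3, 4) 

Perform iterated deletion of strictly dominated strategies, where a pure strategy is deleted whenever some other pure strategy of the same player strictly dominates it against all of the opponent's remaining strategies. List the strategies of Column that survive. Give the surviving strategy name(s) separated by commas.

Row High is eliminated: Mid beats it against every remaining column (P1: 9>-1, P2: 0>-9, P3: 3>-2).
For Column, P3 strictly dominates P2 on the remaining rows (Mid: -1>-2, Low: 4>2); eliminate P2.
Among the remaining strategies, none is strictly dominated by another pure strategy of the same player, so the elimination stops.
Surviving strategies — Row: {Mid, Low}; Column: {P1, P3}.

P1, P3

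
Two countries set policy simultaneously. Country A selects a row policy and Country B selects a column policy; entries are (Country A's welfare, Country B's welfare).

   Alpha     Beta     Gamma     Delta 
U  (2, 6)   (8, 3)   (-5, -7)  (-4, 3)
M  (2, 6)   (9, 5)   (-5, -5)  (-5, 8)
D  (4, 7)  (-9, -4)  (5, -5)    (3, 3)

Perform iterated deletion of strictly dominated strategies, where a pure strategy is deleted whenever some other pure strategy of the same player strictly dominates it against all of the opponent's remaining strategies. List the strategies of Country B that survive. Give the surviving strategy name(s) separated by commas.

Country B's strategy Beta is strictly dominated by Alpha (U: 6>3, M: 6>5, D: 7>-4) and is removed.
Country A's strategy U is strictly dominated by D (Alpha: 4>2, Gamma: 5>-5, Delta: 3>-4) and is removed.
Row M is eliminated: D beats it against every remaining column (Alpha: 4>2, Gamma: 5>-5, Delta: 3>-5).
Country B's strategy Gamma is strictly dominated by Alpha (D: 7>-5) and is removed.
Country B's strategy Delta is strictly dominated by Alpha (D: 7>3) and is removed.
Among the remaining strategies, none is strictly dominated by another pure strategy of the same player, so the elimination stops.
Surviving strategies — Country A: {D}; Country B: {Alpha}.

Alpha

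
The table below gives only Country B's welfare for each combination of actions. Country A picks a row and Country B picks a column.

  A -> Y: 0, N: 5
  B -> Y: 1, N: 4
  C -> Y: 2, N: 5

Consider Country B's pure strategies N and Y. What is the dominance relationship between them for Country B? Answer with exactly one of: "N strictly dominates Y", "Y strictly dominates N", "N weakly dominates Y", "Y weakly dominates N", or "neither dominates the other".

N strictly dominates Y

Compare N to Y across each opponent action: A: 5>0, B: 4>1, C: 5>2.
Every comparison favours N, so N strictly dominates Y.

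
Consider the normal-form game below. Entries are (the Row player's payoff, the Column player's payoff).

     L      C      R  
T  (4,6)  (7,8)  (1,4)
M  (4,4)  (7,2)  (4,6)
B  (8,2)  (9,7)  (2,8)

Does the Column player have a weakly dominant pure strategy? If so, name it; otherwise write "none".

none

L fails to dominate C at T (6<8).
C fails to dominate L at M (2<4).
R fails to dominate L at T (4<6).
No single strategy dominates all the others.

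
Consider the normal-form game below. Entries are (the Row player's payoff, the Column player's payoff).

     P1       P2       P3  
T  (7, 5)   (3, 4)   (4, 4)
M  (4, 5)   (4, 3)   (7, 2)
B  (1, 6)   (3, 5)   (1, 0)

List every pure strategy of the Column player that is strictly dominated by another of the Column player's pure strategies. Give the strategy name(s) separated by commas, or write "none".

Nothing dominates P1: P2 at T (5>4); P3 at T (5>4).
P2: dominated, since P1 does at least as well everywhere (T: 5>4, M: 5>3, B: 6>5).
P3: dominated, since P1 does at least as well everywhere (T: 5>4, M: 5>2, B: 6>0).

P2, P3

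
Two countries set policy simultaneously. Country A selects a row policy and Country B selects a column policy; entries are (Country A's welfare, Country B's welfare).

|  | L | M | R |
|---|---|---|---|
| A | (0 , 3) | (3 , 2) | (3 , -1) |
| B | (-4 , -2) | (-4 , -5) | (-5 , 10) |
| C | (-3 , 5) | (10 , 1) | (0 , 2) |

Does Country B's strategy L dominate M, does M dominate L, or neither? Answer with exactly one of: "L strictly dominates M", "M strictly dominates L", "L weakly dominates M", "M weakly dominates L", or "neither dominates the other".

L's payoffs vs M's, by Country A's action — A: 3>2, B: -2>-5, C: 5>1.
Every comparison favours L, so L strictly dominates M.

L strictly dominates M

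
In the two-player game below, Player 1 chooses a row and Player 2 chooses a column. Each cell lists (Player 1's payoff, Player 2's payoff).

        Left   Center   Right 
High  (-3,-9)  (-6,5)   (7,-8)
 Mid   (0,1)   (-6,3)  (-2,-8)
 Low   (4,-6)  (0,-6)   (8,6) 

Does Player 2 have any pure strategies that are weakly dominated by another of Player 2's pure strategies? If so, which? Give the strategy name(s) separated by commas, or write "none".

Left

Left is weakly dominated by Center (High: 5>-9, Mid: 3>1, Low: -6=-6).
Center: no other strategy beats it everywhere (Left at High (5>-9); Right at High (5>-8)).
Right is not dominated — it holds its own against Left at High (-8>-9); Center at Low (6>-6).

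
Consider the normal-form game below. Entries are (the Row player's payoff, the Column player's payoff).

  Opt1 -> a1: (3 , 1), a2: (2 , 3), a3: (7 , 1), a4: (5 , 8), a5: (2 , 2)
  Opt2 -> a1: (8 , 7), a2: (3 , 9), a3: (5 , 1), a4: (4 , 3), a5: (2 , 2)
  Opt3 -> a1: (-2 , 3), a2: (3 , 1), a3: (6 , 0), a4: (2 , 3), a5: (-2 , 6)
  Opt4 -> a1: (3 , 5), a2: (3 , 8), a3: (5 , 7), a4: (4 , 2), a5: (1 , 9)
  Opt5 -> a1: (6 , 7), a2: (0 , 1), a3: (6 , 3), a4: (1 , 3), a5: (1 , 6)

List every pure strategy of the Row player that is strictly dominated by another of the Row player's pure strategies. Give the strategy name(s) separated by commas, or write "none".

Opt1 is not dominated — it holds its own against Opt2 at a3 (7>5); Opt3 at a1 (3>-2); Opt4 at a1 (3=3); Opt5 at a2 (2>0).
Nothing dominates Opt2: Opt1 at a1 (8>3); Opt3 at a1 (8>-2); Opt4 at a1 (8>3); Opt5 at a1 (8>6).
Opt3: no other strategy beats it everywhere (Opt1 at a2 (3>2); Opt2 at a2 (3=3); Opt4 at a2 (3=3); Opt5 at a2 (3>0)).
Nothing dominates Opt4: Opt1 at a1 (3=3); Opt2 at a2 (3=3); Opt3 at a1 (3>-2); Opt5 at a2 (3>0).
Nothing dominates Opt5: Opt1 at a1 (6>3); Opt2 at a3 (6>5); Opt3 at a1 (6>-2); Opt4 at a1 (6>3).

none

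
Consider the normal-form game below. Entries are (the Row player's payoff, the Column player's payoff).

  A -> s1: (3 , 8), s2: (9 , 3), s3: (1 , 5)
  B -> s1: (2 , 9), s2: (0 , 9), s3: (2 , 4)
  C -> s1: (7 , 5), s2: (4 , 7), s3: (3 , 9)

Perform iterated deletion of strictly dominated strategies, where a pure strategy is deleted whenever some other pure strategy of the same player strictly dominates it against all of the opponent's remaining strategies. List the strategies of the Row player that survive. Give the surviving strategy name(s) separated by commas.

C

Row B is eliminated: C beats it against every remaining column (s1: 7>2, s2: 4>0, s3: 3>2).
Column s2 is eliminated: s3 beats it against every remaining row (A: 5>3, C: 9>7).
The Row player's strategy A is strictly dominated by C (s1: 7>3, s3: 3>1) and is removed.
The Column player's strategy s1 is strictly dominated by s3 (C: 9>5) and is removed.
Among the remaining strategies, none is strictly dominated by another pure strategy of the same player, so the elimination stops.
Surviving strategies — the Row player: {C}; the Column player: {s3}.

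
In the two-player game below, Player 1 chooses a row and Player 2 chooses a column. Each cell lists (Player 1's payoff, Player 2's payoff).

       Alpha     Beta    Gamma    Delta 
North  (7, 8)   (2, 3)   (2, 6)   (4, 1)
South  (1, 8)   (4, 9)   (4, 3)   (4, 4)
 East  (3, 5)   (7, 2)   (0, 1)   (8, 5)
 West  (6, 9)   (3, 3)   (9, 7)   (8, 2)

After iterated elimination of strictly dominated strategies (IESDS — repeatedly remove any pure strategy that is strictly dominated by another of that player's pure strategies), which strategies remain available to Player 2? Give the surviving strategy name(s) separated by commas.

Player 2's strategy Gamma is strictly dominated by Alpha (North: 8>6, South: 8>3, East: 5>1, West: 9>7) and is removed.
For Player 1, East strictly dominates South on the remaining columns (Alpha: 3>1, Beta: 7>4, Delta: 8>4); eliminate South.
Column Beta is eliminated: Alpha beats it against every remaining row (North: 8>3, East: 5>2, West: 9>3).
Among the remaining strategies, none is strictly dominated by another pure strategy of the same player, so the elimination stops.
Surviving strategies — Player 1: {North, East, West}; Player 2: {Alpha, Delta}.

Alpha, Delta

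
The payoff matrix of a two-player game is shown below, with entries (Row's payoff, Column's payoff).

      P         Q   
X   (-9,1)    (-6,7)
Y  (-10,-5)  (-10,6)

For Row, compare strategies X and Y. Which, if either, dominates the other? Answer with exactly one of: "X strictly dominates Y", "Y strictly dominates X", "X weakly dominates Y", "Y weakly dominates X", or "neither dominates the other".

X strictly dominates Y

X's payoffs vs Y's, by Column's action — P: -9>-10, Q: -6>-10.
X gives a strictly higher payoff against each choice by Column, so X strictly dominates Y.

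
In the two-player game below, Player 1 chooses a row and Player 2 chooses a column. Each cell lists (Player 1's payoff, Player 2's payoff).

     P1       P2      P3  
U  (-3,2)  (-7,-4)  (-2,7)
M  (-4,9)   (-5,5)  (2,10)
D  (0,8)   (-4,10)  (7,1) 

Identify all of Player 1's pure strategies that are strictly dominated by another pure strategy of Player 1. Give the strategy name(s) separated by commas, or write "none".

U: dominated, since D does at least as well everywhere (P1: 0>-3, P2: -4>-7, P3: 7>-2).
M is strictly dominated by D (P1: 0>-4, P2: -4>-5, P3: 7>2).
D: no other strategy beats it everywhere (U at P1 (0>-3); M at P1 (0>-4)).

U, M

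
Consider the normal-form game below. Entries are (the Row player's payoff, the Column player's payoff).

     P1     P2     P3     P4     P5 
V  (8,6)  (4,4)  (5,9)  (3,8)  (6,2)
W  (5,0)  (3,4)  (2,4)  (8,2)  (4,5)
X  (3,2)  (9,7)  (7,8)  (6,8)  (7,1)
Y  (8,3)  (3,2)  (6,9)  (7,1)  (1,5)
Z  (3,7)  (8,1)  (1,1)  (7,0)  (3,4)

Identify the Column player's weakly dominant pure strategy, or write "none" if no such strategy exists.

P1 fails to dominate P2 at W (0<4).
P2 fails to dominate P1 at V (4<6).
P3 fails to dominate P1 at Z (1<7).
P4 fails to dominate P1 at Y (1<3).
P5 fails to dominate P1 at V (2<6).
No single strategy dominates all the others.

none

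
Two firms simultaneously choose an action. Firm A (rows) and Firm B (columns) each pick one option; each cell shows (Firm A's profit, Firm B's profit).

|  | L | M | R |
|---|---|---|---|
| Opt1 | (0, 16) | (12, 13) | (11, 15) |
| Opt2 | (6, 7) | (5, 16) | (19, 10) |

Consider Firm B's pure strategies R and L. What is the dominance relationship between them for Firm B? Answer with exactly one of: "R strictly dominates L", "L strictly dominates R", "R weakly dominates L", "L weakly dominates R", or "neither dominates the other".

R's payoffs vs L's, by Firm A's action — Opt1: 15<16, Opt2: 10>7.
R does better at Opt2 but worse at Opt1; neither strategy dominates the other.

neither dominates the other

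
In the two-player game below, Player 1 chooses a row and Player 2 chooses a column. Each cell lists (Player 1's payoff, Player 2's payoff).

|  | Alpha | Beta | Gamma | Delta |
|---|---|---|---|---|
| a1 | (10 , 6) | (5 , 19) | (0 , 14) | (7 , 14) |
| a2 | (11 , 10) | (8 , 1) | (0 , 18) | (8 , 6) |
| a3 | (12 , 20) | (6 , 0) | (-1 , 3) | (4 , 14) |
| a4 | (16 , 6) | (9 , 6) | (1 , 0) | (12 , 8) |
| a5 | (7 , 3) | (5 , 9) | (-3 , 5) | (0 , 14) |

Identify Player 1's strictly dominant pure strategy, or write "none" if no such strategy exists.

a4 vs a1: Alpha: 16>10, Beta: 9>5, Gamma: 1>0, Delta: 12>7.
a4 vs a2: Alpha: 16>11, Beta: 9>8, Gamma: 1>0, Delta: 12>8.
a4 vs a3: Alpha: 16>12, Beta: 9>6, Gamma: 1>-1, Delta: 12>4.
a4 vs a5: Alpha: 16>7, Beta: 9>5, Gamma: 1>-3, Delta: 12>0.
a4 strictly beats every other strategy against every opponent action, so it is strictly dominant.

a4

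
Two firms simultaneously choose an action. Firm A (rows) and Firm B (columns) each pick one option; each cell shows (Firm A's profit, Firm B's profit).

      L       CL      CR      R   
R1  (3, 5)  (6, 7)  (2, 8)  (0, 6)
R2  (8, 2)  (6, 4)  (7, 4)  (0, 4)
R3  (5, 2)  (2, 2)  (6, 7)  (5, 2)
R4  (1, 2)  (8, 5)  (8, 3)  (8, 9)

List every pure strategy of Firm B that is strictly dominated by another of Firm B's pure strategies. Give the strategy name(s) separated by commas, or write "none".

CR strictly dominates L — R1: 8>5, R2: 4>2, R3: 7>2, R4: 3>2.
CL is not dominated — it holds its own against L at R1 (7>5); CR at R2 (4=4); R at R1 (7>6).
CR: no other strategy beats it everywhere (L at R1 (8>5); CL at R1 (8>7); R at R1 (8>6)).
Nothing dominates R: L at R1 (6>5); CL at R2 (4=4); CR at R2 (4=4).

L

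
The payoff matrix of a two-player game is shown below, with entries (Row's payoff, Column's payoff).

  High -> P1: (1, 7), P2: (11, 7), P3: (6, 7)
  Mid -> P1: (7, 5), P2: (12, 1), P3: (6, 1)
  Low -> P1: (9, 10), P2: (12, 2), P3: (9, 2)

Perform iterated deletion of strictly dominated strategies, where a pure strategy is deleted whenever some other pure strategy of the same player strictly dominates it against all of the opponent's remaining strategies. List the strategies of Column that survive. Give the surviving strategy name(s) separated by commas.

Row's strategy High is strictly dominated by Low (P1: 9>1, P2: 12>11, P3: 9>6) and is removed.
For Column, P1 strictly dominates P2 on the remaining rows (Mid: 5>1, Low: 10>2); eliminate P2.
Row Mid is eliminated: Low beats it against every remaining column (P1: 9>7, P3: 9>6).
Column P3 is eliminated: P1 beats it against every remaining row (Low: 10>2).
Among the remaining strategies, none is strictly dominated by another pure strategy of the same player, so the elimination stops.
Surviving strategies — Row: {Low}; Column: {P1}.

P1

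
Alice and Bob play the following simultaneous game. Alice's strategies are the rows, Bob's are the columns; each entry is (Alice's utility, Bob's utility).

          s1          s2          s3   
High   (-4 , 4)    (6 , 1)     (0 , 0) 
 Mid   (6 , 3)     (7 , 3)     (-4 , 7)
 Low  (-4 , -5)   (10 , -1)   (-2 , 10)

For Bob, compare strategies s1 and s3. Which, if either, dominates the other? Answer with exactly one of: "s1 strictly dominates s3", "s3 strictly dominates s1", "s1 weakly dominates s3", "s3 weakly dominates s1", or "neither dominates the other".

Compare s1 to s3 across every action of Alice: High: 4>0, Mid: 3<7, Low: -5<10.
s1 does better at High but worse at Mid, Low; neither strategy dominates the other.

neither dominates the other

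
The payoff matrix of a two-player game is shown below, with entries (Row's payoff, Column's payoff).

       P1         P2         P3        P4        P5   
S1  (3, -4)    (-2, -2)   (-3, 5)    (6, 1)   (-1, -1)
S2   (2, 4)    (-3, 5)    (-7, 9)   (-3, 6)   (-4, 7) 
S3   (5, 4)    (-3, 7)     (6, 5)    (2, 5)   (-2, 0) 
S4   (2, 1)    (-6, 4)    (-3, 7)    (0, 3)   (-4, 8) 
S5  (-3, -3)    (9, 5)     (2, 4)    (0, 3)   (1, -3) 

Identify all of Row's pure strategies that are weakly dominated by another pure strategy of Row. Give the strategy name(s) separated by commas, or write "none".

S1: no other strategy beats it everywhere (S2 at P1 (3>2); S3 at P2 (-2>-3); S4 at P1 (3>2); S5 at P1 (3>-3)).
S2: dominated, since S1 does at least as well everywhere (P1: 3>2, P2: -2>-3, P3: -3>-7, P4: 6>-3, P5: -1>-4).
Nothing dominates S3: S1 at P1 (5>3); S2 at P1 (5>2); S4 at P1 (5>2); S5 at P1 (5>-3).
S1 weakly dominates S4 — P1: 3>2, P2: -2>-6, P3: -3=-3, P4: 6>0, P5: -1>-4.
S5 is not dominated — it holds its own against S1 at P2 (9>-2); S2 at P2 (9>-3); S3 at P2 (9>-3); S4 at P2 (9>-6).

S2, S4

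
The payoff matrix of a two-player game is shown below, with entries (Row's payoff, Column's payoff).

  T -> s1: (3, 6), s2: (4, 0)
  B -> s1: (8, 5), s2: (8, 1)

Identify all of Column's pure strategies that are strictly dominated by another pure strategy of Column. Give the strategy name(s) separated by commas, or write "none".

Nothing dominates s1: s2 at T (6>0).
s1 strictly dominates s2 — T: 6>0, B: 5>1.

s2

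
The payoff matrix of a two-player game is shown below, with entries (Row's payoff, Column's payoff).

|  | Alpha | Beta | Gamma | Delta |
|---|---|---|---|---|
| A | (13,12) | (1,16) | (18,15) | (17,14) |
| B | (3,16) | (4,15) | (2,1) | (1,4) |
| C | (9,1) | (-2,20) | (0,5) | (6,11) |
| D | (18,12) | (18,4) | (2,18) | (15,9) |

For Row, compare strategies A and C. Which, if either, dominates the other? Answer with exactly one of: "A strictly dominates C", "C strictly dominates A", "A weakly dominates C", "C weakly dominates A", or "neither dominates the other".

Compare A to C across each opponent action: Alpha: 13>9, Beta: 1>-2, Gamma: 18>0, Delta: 17>6.
A gives a strictly higher payoff against each opponent action, so A strictly dominates C.

A strictly dominates C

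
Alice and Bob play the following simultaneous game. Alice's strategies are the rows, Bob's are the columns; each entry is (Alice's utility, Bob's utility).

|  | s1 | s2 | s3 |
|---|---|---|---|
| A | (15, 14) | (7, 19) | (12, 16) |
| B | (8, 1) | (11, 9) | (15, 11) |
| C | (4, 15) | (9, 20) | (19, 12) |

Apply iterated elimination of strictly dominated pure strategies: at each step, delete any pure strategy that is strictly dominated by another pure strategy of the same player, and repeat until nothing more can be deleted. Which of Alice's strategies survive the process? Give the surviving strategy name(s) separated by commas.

B, C

Column s1 is eliminated: s2 beats it against every remaining row (A: 19>14, B: 9>1, C: 20>15).
Row A is eliminated: B beats it against every remaining column (s2: 11>7, s3: 15>12).
Among the remaining strategies, none is strictly dominated by another pure strategy of the same player, so the elimination stops.
Surviving strategies — Alice: {B, C}; Bob: {s2, s3}.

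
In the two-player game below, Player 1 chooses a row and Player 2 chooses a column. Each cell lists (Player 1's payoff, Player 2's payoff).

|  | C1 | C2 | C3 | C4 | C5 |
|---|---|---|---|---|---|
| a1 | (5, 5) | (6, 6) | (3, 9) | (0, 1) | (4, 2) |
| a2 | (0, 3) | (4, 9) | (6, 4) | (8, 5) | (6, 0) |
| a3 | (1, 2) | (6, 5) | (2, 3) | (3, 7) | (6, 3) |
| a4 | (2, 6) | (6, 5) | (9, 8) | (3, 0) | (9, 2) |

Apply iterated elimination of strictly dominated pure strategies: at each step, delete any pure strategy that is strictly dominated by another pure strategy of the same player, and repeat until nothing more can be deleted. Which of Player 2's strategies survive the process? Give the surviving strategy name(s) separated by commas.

C2, C3, C4

For Player 2, C3 strictly dominates C1 on the remaining rows (a1: 9>5, a2: 4>3, a3: 3>2, a4: 8>6); eliminate C1.
Player 2's strategy C5 is strictly dominated by C2 (a1: 6>2, a2: 9>0, a3: 5>3, a4: 5>2) and is removed.
Among the remaining strategies, none is strictly dominated by another pure strategy of the same player, so the elimination stops.
Surviving strategies — Player 1: {a1, a2, a3, a4}; Player 2: {C2, C3, C4}.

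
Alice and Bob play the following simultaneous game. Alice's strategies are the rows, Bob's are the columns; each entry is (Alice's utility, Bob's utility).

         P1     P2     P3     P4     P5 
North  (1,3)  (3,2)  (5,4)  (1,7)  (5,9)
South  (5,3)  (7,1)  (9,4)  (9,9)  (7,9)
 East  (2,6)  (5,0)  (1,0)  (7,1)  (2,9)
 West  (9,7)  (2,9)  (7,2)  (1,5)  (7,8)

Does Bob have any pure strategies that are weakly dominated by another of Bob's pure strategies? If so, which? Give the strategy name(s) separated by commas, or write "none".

P1, P3, P4

P1: dominated, since P5 does at least as well everywhere (North: 9>3, South: 9>3, East: 9>6, West: 8>7).
P2: no other strategy beats it everywhere (P1 at West (9>7); P3 at West (9>2); P4 at West (9>5); P5 at West (9>8)).
P3: dominated, since P4 does at least as well everywhere (North: 7>4, South: 9>4, East: 1>0, West: 5>2).
P4 is weakly dominated by P5 (North: 9>7, South: 9=9, East: 9>1, West: 8>5).
P5: no other strategy beats it everywhere (P1 at North (9>3); P2 at North (9>2); P3 at North (9>4); P4 at North (9>7)).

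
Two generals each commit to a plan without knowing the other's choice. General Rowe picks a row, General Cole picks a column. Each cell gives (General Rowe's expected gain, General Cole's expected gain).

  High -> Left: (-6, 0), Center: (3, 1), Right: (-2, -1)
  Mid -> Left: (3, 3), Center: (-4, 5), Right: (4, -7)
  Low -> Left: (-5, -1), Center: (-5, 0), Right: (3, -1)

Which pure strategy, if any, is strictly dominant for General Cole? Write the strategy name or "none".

Center

Center vs Left: High: 1>0, Mid: 5>3, Low: 0>-1.
Center vs Right: High: 1>-1, Mid: 5>-7, Low: 0>-1.
Center strictly beats every other strategy against every opponent action, so it is strictly dominant.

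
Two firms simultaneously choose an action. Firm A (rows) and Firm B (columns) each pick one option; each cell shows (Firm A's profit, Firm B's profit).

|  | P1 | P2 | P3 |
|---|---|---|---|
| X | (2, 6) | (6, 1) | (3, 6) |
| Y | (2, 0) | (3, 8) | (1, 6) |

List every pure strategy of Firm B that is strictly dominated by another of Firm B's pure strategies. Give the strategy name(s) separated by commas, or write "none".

none

P1: no other strategy beats it everywhere (P2 at X (6>1); P3 at X (6=6)).
P2: no other strategy beats it everywhere (P1 at Y (8>0); P3 at Y (8>6)).
Nothing dominates P3: P1 at X (6=6); P2 at X (6>1).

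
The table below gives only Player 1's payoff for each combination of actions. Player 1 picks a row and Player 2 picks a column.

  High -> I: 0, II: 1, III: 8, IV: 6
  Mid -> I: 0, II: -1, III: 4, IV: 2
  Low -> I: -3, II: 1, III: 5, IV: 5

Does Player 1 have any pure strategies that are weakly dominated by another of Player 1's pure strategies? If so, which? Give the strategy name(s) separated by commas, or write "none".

Mid, Low

Nothing dominates High: Mid at II (1>-1); Low at I (0>-3).
Mid is weakly dominated by High (I: 0=0, II: 1>-1, III: 8>4, IV: 6>2).
High weakly dominates Low — I: 0>-3, II: 1=1, III: 8>5, IV: 6>5.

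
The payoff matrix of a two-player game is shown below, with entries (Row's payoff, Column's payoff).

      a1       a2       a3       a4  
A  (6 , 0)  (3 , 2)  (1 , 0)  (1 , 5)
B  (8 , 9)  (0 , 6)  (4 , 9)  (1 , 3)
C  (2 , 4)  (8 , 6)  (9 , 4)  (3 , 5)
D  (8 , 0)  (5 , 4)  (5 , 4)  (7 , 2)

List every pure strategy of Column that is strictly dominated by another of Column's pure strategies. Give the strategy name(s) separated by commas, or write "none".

none

Nothing dominates a1: a2 at B (9>6); a3 at A (0=0); a4 at B (9>3).
Nothing dominates a2: a1 at A (2>0); a3 at A (2>0); a4 at B (6>3).
Nothing dominates a3: a1 at A (0=0); a2 at B (9>6); a4 at B (9>3).
a4 is not dominated — it holds its own against a1 at A (5>0); a2 at A (5>2); a3 at A (5>0).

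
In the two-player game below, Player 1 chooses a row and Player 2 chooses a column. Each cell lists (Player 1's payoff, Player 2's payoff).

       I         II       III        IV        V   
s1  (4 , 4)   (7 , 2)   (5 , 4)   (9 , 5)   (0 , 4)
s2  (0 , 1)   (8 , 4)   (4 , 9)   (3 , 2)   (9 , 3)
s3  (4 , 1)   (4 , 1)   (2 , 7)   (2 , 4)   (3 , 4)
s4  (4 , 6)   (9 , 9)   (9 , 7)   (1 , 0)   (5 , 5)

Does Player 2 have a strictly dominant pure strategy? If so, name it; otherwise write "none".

none

I fails to dominate II at s2 (1<4).
II fails to dominate I at s1 (2<4).
III fails to dominate I at s1 (4=4).
IV fails to dominate I at s4 (0<6).
V fails to dominate I at s1 (4=4).
No single strategy dominates all the others.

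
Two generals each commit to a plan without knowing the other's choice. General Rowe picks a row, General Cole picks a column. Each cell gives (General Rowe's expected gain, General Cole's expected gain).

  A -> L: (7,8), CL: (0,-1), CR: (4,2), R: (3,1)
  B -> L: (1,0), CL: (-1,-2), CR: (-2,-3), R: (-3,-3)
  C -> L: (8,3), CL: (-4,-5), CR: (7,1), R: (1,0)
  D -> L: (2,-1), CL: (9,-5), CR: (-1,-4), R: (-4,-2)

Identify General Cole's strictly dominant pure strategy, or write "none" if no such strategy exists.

L vs CL: A: 8>-1, B: 0>-2, C: 3>-5, D: -1>-5.
L vs CR: A: 8>2, B: 0>-3, C: 3>1, D: -1>-4.
L vs R: A: 8>1, B: 0>-3, C: 3>0, D: -1>-2.
L strictly beats every other strategy against every opponent action, so it is strictly dominant.

L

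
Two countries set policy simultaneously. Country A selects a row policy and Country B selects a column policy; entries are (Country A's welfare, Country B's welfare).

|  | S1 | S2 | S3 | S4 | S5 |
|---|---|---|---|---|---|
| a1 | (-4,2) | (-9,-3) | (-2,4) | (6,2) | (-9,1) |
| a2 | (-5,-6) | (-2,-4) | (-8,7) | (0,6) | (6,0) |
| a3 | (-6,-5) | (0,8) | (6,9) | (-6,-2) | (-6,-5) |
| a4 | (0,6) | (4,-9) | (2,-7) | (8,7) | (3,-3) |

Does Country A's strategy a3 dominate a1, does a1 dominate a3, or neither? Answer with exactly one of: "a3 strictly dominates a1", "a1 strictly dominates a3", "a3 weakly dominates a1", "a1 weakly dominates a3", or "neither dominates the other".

neither dominates the other

Compare a3 to a1 across each opponent action: S1: -6<-4, S2: 0>-9, S3: 6>-2, S4: -6<6, S5: -6>-9.
a3 does better at S2, S3, S5 but worse at S1, S4; neither strategy dominates the other.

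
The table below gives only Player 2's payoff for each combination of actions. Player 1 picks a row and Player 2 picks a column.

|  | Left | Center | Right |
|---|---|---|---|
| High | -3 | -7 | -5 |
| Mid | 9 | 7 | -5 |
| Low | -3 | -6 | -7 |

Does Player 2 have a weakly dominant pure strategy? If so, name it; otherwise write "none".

Left

Left vs Center: High: -3>-7, Mid: 9>7, Low: -3>-6.
Left vs Right: High: -3>-5, Mid: 9>-5, Low: -3>-7.
Left is at least as good as every other strategy against every opponent action, so it is weakly dominant.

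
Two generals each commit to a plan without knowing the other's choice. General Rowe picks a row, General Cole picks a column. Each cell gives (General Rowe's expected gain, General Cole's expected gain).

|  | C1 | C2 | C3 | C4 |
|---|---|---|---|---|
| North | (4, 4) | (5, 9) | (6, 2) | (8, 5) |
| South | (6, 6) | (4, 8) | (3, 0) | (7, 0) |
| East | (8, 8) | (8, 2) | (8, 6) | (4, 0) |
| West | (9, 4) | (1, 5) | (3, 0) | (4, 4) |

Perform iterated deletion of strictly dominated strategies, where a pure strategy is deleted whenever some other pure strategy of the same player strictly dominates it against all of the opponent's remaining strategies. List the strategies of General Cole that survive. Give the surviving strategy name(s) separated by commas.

General Cole's strategy C3 is strictly dominated by C1 (North: 4>2, South: 6>0, East: 8>6, West: 4>0) and is removed.
For General Cole, C2 strictly dominates C4 on the remaining rows (North: 9>5, South: 8>0, East: 2>0, West: 5>4); eliminate C4.
General Rowe's strategy North is strictly dominated by East (C1: 8>4, C2: 8>5) and is removed.
Row South is eliminated: East beats it against every remaining column (C1: 8>6, C2: 8>4).
Among the remaining strategies, none is strictly dominated by another pure strategy of the same player, so the elimination stops.
Surviving strategies — General Rowe: {East, West}; General Cole: {C1, C2}.

C1, C2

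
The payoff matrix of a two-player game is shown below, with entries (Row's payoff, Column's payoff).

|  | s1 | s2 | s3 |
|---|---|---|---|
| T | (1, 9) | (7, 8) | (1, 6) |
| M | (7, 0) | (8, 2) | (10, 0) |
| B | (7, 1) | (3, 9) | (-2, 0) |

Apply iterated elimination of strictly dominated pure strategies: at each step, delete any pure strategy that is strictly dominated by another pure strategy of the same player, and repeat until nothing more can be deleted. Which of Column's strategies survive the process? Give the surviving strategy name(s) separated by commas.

For Row, M strictly dominates T on the remaining columns (s1: 7>1, s2: 8>7, s3: 10>1); eliminate T.
Column s1 is eliminated: s2 beats it against every remaining row (M: 2>0, B: 9>1).
Row B is eliminated: M beats it against every remaining column (s2: 8>3, s3: 10>-2).
Column s3 is eliminated: s2 beats it against every remaining row (M: 2>0).
Among the remaining strategies, none is strictly dominated by another pure strategy of the same player, so the elimination stops.
Surviving strategies — Row: {M}; Column: {s2}.

s2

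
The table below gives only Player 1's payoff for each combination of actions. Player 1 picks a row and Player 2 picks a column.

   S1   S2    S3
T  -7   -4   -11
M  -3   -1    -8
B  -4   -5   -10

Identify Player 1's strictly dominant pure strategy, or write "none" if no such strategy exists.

M vs T: S1: -3>-7, S2: -1>-4, S3: -8>-11.
M vs B: S1: -3>-4, S2: -1>-5, S3: -8>-10.
M strictly beats every other strategy against every opponent action, so it is strictly dominant.

M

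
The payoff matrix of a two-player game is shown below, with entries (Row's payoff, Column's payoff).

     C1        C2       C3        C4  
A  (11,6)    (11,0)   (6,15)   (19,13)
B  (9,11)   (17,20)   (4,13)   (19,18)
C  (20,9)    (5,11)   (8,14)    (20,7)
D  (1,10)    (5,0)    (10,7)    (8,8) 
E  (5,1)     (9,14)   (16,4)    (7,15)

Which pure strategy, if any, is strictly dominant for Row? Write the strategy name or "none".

A fails to dominate B at C2 (11<17).
B fails to dominate A at C1 (9<11).
C fails to dominate A at C2 (5<11).
D fails to dominate A at C1 (1<11).
E fails to dominate A at C1 (5<11).
No single strategy dominates all the others.

none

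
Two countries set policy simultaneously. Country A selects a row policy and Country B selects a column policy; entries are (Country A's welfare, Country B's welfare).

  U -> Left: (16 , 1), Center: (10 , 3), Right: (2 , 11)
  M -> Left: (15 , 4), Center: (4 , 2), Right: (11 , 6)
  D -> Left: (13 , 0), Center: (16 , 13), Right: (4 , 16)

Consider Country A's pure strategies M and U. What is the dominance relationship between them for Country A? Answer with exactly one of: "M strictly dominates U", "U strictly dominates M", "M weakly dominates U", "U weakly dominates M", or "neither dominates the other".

Compare M to U across each choice by Country B: Left: 15<16, Center: 4<10, Right: 11>2.
M does better at Right but worse at Left, Center; neither strategy dominates the other.

neither dominates the other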